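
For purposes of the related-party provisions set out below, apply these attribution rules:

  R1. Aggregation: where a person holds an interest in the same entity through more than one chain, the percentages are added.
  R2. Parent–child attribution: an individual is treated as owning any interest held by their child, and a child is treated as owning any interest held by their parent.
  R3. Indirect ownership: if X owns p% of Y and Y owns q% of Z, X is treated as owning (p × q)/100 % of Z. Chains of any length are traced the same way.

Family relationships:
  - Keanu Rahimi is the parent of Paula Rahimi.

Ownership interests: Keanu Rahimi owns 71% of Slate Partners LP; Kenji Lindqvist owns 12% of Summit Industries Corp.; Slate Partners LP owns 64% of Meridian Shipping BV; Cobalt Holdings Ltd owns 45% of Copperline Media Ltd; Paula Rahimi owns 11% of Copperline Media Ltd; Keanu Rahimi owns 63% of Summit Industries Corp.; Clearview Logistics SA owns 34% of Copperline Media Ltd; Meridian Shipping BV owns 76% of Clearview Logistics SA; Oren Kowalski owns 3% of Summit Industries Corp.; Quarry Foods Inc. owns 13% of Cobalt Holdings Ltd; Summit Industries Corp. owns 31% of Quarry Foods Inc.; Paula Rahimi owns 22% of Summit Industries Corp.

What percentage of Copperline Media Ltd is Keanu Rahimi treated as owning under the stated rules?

24.283171%

By parent–child attribution (R2), Keanu Rahimi is treated as also owning Paula Rahimi's interest in Summit Industries Corp, giving 63% + 22% = 85%.
By parent–child attribution (R2), Keanu Rahimi is treated as owning Paula Rahimi's 11% interest in Copperline Media Ltd.
Chain via Summit Industries Corp. → Quarry Foods Inc. → Cobalt Holdings Ltd (R3): 85% × 31% × 13% × 45% = 1.541475% of Copperline Media Ltd.
Chain via Slate Partners LP → Meridian Shipping BV → Clearview Logistics SA (R3): 71% × 64% × 76% × 34% = 11.741696% of Copperline Media Ltd.
Direct interest in Copperline Media Ltd: 11%.
Aggregating (R1): 1.541475% + 11.741696% + 11% = 24.283171%.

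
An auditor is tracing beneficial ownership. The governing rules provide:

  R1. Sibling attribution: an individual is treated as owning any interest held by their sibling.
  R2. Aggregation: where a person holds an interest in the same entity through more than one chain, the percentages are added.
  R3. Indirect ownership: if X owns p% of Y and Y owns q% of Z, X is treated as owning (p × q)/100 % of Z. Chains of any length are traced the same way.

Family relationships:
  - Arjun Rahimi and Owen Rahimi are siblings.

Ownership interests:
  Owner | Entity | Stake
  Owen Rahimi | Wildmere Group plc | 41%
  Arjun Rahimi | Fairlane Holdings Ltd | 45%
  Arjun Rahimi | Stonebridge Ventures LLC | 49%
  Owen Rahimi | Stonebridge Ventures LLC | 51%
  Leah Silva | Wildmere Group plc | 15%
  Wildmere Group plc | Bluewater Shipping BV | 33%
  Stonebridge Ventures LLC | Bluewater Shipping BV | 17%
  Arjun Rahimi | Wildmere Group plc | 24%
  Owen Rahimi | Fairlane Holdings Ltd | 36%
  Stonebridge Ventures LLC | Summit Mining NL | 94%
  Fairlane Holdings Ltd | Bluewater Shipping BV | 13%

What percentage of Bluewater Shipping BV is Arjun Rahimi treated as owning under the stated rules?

By sibling attribution (R1), Arjun Rahimi is treated as also owning Owen Rahimi's interest in Stonebridge Ventures LLC, giving 49% + 51% = 100%.
By sibling attribution (R1), Arjun Rahimi is treated as also owning Owen Rahimi's interest in Fairlane Holdings Ltd, giving 45% + 36% = 81%.
By sibling attribution (R1), Arjun Rahimi is treated as also owning Owen Rahimi's interest in Wildmere Group plc, giving 24% + 41% = 65%.
Chain via Stonebridge Ventures LLC (R3): 100% × 17% = 17% of Bluewater Shipping BV.
Chain via Fairlane Holdings Ltd (R3): 81% × 13% = 10.53% of Bluewater Shipping BV.
Chain via Wildmere Group plc (R3): 65% × 33% = 21.45% of Bluewater Shipping BV.
Aggregating (R2): 17% + 10.53% + 21.45% = 48.98%.

48.98%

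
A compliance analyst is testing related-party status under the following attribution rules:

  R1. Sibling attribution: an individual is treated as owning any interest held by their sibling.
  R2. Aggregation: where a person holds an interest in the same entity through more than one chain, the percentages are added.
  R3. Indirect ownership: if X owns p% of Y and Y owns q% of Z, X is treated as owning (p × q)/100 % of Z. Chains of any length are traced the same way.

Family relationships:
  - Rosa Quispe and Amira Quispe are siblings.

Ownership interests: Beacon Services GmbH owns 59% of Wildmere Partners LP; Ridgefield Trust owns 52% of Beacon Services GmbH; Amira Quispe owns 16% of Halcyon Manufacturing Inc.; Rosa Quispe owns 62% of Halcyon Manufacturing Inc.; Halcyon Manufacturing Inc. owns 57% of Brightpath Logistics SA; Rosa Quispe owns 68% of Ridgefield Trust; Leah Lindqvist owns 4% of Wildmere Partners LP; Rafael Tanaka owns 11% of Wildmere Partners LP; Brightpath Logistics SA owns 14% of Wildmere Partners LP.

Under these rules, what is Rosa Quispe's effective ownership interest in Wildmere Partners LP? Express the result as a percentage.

By sibling attribution (R1), Rosa Quispe is treated as also owning Amira Quispe's interest in Halcyon Manufacturing Inc, giving 62% + 16% = 78%.
Chain via Ridgefield Trust → Beacon Services GmbH (R3): 68% × 52% × 59% = 20.8624% of Wildmere Partners LP.
Chain via Halcyon Manufacturing Inc. → Brightpath Logistics SA (R3): 78% × 57% × 14% = 6.2244% of Wildmere Partners LP.
Aggregating (R2): 20.8624% + 6.2244% = 27.0868%.

27.0868%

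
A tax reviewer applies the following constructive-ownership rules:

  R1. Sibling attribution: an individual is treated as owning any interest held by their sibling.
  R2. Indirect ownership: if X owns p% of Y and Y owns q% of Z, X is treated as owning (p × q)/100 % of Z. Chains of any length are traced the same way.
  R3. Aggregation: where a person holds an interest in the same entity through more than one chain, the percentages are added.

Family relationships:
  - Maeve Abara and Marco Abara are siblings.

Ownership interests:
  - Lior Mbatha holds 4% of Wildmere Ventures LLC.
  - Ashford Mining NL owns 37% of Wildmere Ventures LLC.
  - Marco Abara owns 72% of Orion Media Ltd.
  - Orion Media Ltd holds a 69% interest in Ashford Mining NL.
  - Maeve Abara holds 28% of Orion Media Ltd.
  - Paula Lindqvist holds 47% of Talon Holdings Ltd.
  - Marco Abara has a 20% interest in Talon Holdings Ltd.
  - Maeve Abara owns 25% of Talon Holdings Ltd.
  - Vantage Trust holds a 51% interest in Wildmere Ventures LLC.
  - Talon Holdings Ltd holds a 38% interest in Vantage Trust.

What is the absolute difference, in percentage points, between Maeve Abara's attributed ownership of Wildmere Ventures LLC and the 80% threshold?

By sibling attribution (R1), Maeve Abara is treated as also owning Marco Abara's interest in Talon Holdings Ltd, giving 25% + 20% = 45%.
By sibling attribution (R1), Maeve Abara is treated as also owning Marco Abara's interest in Orion Media Ltd, giving 28% + 72% = 100%.
Chain via Talon Holdings Ltd → Vantage Trust (R2): 45% × 38% × 51% = 8.721% of Wildmere Ventures LLC.
Chain via Orion Media Ltd → Ashford Mining NL (R2): 100% × 69% × 37% = 25.53% of Wildmere Ventures LLC.
Aggregating (R3): 8.721% + 25.53% = 34.251%.
34.251% falls short of the 80% threshold by 45.749 percentage points.

45.749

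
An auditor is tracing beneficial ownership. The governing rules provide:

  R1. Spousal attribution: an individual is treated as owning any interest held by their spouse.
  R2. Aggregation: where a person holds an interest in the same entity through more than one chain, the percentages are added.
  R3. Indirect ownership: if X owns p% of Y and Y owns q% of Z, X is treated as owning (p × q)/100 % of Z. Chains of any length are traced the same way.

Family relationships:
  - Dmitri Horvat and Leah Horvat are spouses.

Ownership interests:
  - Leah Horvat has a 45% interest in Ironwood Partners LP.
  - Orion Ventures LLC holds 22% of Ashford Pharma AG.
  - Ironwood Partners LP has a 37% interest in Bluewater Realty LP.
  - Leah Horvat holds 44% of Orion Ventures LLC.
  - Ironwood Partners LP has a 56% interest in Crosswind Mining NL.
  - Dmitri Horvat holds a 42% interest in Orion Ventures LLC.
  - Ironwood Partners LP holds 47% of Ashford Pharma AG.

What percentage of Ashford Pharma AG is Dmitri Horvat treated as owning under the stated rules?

40.07%

By spousal attribution (R1), Dmitri Horvat is treated as also owning Leah Horvat's interest in Orion Ventures LLC, giving 42% + 44% = 86%.
By spousal attribution (R1), Dmitri Horvat is treated as owning Leah Horvat's 45% interest in Ironwood Partners LP.
Chain via Orion Ventures LLC (R3): 86% × 22% = 18.92% of Ashford Pharma AG.
Chain via Ironwood Partners LP (R3): 45% × 47% = 21.15% of Ashford Pharma AG.
Aggregating (R2): 18.92% + 21.15% = 40.07%.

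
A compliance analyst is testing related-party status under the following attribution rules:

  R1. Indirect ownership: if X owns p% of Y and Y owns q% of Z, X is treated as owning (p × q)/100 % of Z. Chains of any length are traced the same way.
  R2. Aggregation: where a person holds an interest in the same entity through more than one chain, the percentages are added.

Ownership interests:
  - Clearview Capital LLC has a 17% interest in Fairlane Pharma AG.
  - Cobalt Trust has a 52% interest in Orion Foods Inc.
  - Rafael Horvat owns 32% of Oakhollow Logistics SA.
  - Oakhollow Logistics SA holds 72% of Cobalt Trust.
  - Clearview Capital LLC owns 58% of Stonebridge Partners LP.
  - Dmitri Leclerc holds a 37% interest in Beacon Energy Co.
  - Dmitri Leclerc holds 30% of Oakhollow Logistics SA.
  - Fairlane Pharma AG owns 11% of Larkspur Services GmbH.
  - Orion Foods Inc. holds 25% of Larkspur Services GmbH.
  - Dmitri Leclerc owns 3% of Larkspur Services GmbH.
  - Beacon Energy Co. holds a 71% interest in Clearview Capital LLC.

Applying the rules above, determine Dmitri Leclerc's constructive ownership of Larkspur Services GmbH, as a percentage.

6.299249%

Chain via Beacon Energy Co. → Clearview Capital LLC → Fairlane Pharma AG (R1): 37% × 71% × 17% × 11% = 0.491249% of Larkspur Services GmbH.
Chain via Oakhollow Logistics SA → Cobalt Trust → Orion Foods Inc. (R1): 30% × 72% × 52% × 25% = 2.808% of Larkspur Services GmbH.
Direct interest in Larkspur Services GmbH: 3%.
Aggregating (R2): 0.491249% + 2.808% + 3% = 6.299249%.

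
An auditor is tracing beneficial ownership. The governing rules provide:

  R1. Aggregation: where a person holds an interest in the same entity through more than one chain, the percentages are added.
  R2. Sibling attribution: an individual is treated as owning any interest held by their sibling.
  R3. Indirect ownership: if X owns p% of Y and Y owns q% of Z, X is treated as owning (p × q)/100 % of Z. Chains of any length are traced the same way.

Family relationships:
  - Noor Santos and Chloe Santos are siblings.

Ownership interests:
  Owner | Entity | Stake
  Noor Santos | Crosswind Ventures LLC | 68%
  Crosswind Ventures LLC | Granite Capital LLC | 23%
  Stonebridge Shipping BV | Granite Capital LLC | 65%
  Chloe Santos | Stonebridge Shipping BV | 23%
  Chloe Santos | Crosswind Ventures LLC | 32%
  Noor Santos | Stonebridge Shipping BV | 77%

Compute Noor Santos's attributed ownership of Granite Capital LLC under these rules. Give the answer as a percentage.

88%

By sibling attribution (R2), Noor Santos is treated as also owning Chloe Santos's interest in Stonebridge Shipping BV, giving 77% + 23% = 100%.
By sibling attribution (R2), Noor Santos is treated as also owning Chloe Santos's interest in Crosswind Ventures LLC, giving 68% + 32% = 100%.
Chain via Stonebridge Shipping BV (R3): 100% × 65% = 65% of Granite Capital LLC.
Chain via Crosswind Ventures LLC (R3): 100% × 23% = 23% of Granite Capital LLC.
Aggregating (R1): 65% + 23% = 88%.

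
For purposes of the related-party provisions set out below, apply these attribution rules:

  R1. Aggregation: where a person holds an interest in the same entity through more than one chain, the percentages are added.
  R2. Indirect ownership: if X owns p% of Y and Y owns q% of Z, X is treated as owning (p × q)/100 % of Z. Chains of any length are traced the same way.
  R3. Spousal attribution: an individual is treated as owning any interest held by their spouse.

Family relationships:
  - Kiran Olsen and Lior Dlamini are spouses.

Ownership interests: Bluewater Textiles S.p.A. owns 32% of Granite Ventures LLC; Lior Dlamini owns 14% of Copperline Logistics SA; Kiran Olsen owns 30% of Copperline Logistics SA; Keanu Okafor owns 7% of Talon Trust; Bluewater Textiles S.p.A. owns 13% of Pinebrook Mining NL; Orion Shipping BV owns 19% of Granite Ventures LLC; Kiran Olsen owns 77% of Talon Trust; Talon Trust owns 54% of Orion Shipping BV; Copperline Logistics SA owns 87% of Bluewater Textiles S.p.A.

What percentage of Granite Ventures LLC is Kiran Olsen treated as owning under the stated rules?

By spousal attribution (R3), Kiran Olsen is treated as also owning Lior Dlamini's interest in Copperline Logistics SA, giving 30% + 14% = 44%.
Chain via Talon Trust → Orion Shipping BV (R2): 77% × 54% × 19% = 7.9002% of Granite Ventures LLC.
Chain via Copperline Logistics SA → Bluewater Textiles S.p.A. (R2): 44% × 87% × 32% = 12.2496% of Granite Ventures LLC.
Aggregating (R1): 7.9002% + 12.2496% = 20.1498%.

20.1498%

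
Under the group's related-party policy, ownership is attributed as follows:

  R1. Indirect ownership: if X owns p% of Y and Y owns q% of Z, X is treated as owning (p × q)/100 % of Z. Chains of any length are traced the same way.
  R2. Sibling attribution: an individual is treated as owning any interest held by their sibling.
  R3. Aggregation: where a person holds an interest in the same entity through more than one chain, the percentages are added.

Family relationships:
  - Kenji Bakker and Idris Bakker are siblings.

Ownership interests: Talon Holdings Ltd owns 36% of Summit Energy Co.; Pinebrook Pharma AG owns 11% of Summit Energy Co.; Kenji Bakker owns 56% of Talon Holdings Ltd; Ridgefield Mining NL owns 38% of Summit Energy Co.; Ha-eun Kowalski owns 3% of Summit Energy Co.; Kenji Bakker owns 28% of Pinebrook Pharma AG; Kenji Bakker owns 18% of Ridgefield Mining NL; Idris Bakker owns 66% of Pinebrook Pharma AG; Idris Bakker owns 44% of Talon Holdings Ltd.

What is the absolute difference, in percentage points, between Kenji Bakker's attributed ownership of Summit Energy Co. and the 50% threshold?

By sibling attribution (R2), Kenji Bakker is treated as also owning Idris Bakker's interest in Pinebrook Pharma AG, giving 28% + 66% = 94%.
By sibling attribution (R2), Kenji Bakker is treated as also owning Idris Bakker's interest in Talon Holdings Ltd, giving 56% + 44% = 100%.
Chain via Pinebrook Pharma AG (R1): 94% × 11% = 10.34% of Summit Energy Co.
Chain via Talon Holdings Ltd (R1): 100% × 36% = 36% of Summit Energy Co.
Chain via Ridgefield Mining NL (R1): 18% × 38% = 6.84% of Summit Energy Co.
Aggregating (R3): 10.34% + 36% + 6.84% = 53.18%.
53.18% exceeds the 50% threshold by 3.18 percentage points.

3.18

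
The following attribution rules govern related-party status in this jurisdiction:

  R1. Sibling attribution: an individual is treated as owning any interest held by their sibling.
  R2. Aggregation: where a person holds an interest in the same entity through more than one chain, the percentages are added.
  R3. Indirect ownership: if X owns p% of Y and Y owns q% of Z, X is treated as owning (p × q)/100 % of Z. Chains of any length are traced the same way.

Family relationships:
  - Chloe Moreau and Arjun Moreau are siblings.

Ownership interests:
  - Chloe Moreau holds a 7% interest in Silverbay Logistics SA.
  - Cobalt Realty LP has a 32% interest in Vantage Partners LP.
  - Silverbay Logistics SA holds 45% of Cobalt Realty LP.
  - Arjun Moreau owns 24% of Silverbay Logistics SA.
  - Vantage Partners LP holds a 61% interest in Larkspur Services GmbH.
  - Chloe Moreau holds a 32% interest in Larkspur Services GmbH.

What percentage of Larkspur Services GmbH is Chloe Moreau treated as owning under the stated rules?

By sibling attribution (R1), Chloe Moreau is treated as also owning Arjun Moreau's interest in Silverbay Logistics SA, giving 7% + 24% = 31%.
Chain via Silverbay Logistics SA → Cobalt Realty LP → Vantage Partners LP (R3): 31% × 45% × 32% × 61% = 2.72304% of Larkspur Services GmbH.
Direct interest in Larkspur Services GmbH: 32%.
Aggregating (R2): 2.72304% + 32% = 34.72304%.

34.72304%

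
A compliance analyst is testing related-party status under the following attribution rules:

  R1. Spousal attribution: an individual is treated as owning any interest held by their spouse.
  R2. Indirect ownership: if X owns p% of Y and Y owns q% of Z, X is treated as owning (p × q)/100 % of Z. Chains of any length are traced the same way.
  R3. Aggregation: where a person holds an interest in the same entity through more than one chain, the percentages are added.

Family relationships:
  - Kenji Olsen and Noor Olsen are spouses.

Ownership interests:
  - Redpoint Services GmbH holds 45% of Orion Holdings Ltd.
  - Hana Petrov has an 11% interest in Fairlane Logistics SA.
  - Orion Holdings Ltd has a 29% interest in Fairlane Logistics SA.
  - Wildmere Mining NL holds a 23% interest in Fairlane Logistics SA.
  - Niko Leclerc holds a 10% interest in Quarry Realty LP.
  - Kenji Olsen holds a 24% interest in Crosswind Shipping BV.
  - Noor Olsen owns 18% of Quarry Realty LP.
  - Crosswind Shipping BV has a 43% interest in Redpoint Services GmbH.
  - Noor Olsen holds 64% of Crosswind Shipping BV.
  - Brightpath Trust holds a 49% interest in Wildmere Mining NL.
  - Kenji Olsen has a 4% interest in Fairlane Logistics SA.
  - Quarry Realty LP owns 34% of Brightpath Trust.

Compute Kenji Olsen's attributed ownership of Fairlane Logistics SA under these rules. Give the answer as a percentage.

9.627844%

By spousal attribution (R1), Kenji Olsen is treated as also owning Noor Olsen's interest in Crosswind Shipping BV, giving 24% + 64% = 88%.
By spousal attribution (R1), Kenji Olsen is treated as owning Noor Olsen's 18% interest in Quarry Realty LP.
Chain via Crosswind Shipping BV → Redpoint Services GmbH → Orion Holdings Ltd (R2): 88% × 43% × 45% × 29% = 4.93812% of Fairlane Logistics SA.
Direct interest in Fairlane Logistics SA: 4%.
Chain via Quarry Realty LP → Brightpath Trust → Wildmere Mining NL (R2): 18% × 34% × 49% × 23% = 0.689724% of Fairlane Logistics SA.
Aggregating (R3): 4.93812% + 4% + 0.689724% = 9.627844%.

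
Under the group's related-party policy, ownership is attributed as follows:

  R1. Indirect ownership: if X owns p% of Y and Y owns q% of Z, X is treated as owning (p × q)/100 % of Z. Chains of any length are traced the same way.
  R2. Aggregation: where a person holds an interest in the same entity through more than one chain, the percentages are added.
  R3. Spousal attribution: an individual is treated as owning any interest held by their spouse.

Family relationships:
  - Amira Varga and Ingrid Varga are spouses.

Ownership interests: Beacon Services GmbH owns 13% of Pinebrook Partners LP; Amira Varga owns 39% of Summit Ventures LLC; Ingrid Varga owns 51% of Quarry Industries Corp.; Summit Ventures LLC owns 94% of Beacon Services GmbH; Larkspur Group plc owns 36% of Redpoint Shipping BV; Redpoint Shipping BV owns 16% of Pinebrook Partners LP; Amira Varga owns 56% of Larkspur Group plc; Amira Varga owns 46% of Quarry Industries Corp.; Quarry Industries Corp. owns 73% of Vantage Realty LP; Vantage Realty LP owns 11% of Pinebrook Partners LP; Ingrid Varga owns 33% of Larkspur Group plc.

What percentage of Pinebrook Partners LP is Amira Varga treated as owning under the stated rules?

17.6813%

By spousal attribution (R3), Amira Varga is treated as also owning Ingrid Varga's interest in Quarry Industries Corp, giving 46% + 51% = 97%.
By spousal attribution (R3), Amira Varga is treated as also owning Ingrid Varga's interest in Larkspur Group plc, giving 56% + 33% = 89%.
Chain via Quarry Industries Corp. → Vantage Realty LP (R1): 97% × 73% × 11% = 7.7891% of Pinebrook Partners LP.
Chain via Larkspur Group plc → Redpoint Shipping BV (R1): 89% × 36% × 16% = 5.1264% of Pinebrook Partners LP.
Chain via Summit Ventures LLC → Beacon Services GmbH (R1): 39% × 94% × 13% = 4.7658% of Pinebrook Partners LP.
Aggregating (R2): 7.7891% + 5.1264% + 4.7658% = 17.6813%.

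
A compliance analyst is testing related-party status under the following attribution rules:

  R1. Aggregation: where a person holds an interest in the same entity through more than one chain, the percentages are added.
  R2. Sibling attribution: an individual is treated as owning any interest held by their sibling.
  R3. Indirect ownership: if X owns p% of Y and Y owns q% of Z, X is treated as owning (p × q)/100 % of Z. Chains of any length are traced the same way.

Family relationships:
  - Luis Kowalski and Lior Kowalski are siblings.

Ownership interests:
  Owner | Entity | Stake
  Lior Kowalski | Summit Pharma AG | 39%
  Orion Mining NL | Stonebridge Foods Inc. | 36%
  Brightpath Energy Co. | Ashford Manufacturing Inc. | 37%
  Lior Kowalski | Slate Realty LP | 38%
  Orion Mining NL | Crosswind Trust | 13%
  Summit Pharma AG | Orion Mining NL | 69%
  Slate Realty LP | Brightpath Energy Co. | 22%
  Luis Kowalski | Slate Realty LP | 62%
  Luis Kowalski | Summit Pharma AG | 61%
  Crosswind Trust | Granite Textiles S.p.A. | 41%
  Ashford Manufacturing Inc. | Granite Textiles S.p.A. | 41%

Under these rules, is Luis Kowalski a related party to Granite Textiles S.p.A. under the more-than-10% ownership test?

By sibling attribution (R2), Luis Kowalski is treated as also owning Lior Kowalski's interest in Slate Realty LP, giving 62% + 38% = 100%.
By sibling attribution (R2), Luis Kowalski is treated as also owning Lior Kowalski's interest in Summit Pharma AG, giving 61% + 39% = 100%.
Chain via Slate Realty LP → Brightpath Energy Co. → Ashford Manufacturing Inc. (R3): 100% × 22% × 37% × 41% = 3.3374% of Granite Textiles S.p.A.
Chain via Summit Pharma AG → Orion Mining NL → Crosswind Trust (R3): 100% × 69% × 13% × 41% = 3.6777% of Granite Textiles S.p.A.
Aggregating (R1): 3.3374% + 3.6777% = 7.0151%.
7.0151% does not exceed the 10% threshold, so Luis is not a related party to Granite Textiles S.p.A.

No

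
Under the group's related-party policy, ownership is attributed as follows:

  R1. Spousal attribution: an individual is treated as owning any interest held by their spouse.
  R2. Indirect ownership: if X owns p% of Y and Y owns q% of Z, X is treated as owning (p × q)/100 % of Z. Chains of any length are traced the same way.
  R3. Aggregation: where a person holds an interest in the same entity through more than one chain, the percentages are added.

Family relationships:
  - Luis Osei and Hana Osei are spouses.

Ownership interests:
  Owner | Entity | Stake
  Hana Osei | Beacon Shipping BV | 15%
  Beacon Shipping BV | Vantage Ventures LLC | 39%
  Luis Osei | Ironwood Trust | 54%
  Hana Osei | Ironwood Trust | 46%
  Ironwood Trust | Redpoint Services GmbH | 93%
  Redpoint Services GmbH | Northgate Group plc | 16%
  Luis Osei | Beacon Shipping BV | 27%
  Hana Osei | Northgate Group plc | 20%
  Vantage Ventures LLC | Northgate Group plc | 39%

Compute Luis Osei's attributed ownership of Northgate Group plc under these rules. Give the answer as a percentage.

41.2682%

By spousal attribution (R1), Luis Osei is treated as also owning Hana Osei's interest in Ironwood Trust, giving 54% + 46% = 100%.
By spousal attribution (R1), Luis Osei is treated as also owning Hana Osei's interest in Beacon Shipping BV, giving 27% + 15% = 42%.
By spousal attribution (R1), Luis Osei is treated as owning Hana Osei's 20% interest in Northgate Group plc.
Chain via Ironwood Trust → Redpoint Services GmbH (R2): 100% × 93% × 16% = 14.88% of Northgate Group plc.
Chain via Beacon Shipping BV → Vantage Ventures LLC (R2): 42% × 39% × 39% = 6.3882% of Northgate Group plc.
Direct interest in Northgate Group plc: 20%.
Aggregating (R3): 14.88% + 6.3882% + 20% = 41.2682%.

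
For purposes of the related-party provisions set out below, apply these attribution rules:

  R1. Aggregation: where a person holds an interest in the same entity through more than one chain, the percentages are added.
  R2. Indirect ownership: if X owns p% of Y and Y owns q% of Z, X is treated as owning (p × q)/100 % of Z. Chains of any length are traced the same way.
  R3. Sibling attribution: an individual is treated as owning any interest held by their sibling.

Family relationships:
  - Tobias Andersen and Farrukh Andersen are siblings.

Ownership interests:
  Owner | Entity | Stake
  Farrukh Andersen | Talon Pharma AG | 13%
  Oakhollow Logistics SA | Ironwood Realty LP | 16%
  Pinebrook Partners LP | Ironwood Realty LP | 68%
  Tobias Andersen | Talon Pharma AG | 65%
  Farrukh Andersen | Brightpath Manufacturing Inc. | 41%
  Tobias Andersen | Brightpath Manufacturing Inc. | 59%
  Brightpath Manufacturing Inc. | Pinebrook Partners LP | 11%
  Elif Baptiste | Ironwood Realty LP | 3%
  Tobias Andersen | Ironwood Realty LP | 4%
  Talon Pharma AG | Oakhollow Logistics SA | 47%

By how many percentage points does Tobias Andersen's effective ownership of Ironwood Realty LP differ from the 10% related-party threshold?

7.3456

By sibling attribution (R3), Tobias Andersen is treated as also owning Farrukh Andersen's interest in Brightpath Manufacturing Inc, giving 59% + 41% = 100%.
By sibling attribution (R3), Tobias Andersen is treated as also owning Farrukh Andersen's interest in Talon Pharma AG, giving 65% + 13% = 78%.
Chain via Brightpath Manufacturing Inc. → Pinebrook Partners LP (R2): 100% × 11% × 68% = 7.48% of Ironwood Realty LP.
Chain via Talon Pharma AG → Oakhollow Logistics SA (R2): 78% × 47% × 16% = 5.8656% of Ironwood Realty LP.
Direct interest in Ironwood Realty LP: 4%.
Aggregating (R1): 7.48% + 5.8656% + 4% = 17.3456%.
17.3456% exceeds the 10% threshold by 7.3456 percentage points.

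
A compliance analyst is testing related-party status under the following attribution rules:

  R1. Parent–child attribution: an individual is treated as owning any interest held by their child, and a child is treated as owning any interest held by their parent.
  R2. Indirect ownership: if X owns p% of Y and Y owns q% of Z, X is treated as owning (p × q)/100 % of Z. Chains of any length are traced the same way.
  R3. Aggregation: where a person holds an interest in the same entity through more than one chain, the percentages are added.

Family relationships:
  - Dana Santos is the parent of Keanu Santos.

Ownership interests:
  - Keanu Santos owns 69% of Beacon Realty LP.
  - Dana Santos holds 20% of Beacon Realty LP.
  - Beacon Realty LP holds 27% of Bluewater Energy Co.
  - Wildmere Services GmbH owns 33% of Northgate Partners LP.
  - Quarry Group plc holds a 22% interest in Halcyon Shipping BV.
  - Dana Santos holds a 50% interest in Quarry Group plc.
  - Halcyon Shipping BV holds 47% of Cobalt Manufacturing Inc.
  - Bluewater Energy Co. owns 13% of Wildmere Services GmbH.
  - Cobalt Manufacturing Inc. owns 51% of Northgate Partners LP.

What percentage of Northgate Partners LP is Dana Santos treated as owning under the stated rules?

3.667587%

By parent–child attribution (R1), Dana Santos is treated as also owning Keanu Santos's interest in Beacon Realty LP, giving 20% + 69% = 89%.
Chain via Beacon Realty LP → Bluewater Energy Co. → Wildmere Services GmbH (R2): 89% × 27% × 13% × 33% = 1.030887% of Northgate Partners LP.
Chain via Quarry Group plc → Halcyon Shipping BV → Cobalt Manufacturing Inc. (R2): 50% × 22% × 47% × 51% = 2.6367% of Northgate Partners LP.
Aggregating (R3): 1.030887% + 2.6367% = 3.667587%.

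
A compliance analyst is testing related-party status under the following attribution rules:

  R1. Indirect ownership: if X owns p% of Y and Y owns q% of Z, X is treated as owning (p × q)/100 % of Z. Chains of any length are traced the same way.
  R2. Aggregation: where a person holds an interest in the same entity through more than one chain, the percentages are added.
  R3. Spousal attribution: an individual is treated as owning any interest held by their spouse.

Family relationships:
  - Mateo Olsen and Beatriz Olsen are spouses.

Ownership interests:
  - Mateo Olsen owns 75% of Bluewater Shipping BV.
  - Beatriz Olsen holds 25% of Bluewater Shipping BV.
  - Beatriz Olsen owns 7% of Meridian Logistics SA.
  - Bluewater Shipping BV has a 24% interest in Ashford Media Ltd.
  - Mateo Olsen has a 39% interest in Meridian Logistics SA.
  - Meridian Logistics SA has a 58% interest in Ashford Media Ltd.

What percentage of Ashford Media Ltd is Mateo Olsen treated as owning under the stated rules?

By spousal attribution (R3), Mateo Olsen is treated as also owning Beatriz Olsen's interest in Bluewater Shipping BV, giving 75% + 25% = 100%.
By spousal attribution (R3), Mateo Olsen is treated as also owning Beatriz Olsen's interest in Meridian Logistics SA, giving 39% + 7% = 46%.
Chain via Bluewater Shipping BV (R1): 100% × 24% = 24% of Ashford Media Ltd.
Chain via Meridian Logistics SA (R1): 46% × 58% = 26.68% of Ashford Media Ltd.
Aggregating (R2): 24% + 26.68% = 50.68%.

50.68%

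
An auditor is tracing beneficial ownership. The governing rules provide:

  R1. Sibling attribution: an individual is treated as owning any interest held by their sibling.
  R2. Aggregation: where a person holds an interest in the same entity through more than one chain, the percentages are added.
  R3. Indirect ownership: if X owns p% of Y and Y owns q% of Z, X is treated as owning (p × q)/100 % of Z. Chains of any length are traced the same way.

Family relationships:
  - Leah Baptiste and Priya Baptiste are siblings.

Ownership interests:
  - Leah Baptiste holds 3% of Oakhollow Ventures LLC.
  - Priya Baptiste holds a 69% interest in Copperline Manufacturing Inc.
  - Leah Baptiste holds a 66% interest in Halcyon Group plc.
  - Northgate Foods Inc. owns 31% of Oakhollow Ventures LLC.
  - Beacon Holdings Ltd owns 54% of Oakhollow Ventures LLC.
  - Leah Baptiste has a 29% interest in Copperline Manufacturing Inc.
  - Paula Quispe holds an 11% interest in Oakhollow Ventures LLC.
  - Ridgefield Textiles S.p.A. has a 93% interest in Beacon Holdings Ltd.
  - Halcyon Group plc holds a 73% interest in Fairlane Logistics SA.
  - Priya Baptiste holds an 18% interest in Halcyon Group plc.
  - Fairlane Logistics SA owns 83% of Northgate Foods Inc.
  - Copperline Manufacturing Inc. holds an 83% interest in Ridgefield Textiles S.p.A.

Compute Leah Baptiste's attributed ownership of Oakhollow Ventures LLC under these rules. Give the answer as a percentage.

By sibling attribution (R1), Leah Baptiste is treated as also owning Priya Baptiste's interest in Copperline Manufacturing Inc, giving 29% + 69% = 98%.
By sibling attribution (R1), Leah Baptiste is treated as also owning Priya Baptiste's interest in Halcyon Group plc, giving 66% + 18% = 84%.
Chain via Copperline Manufacturing Inc. → Ridgefield Textiles S.p.A. → Beacon Holdings Ltd (R3): 98% × 83% × 93% × 54% = 40.848948% of Oakhollow Ventures LLC.
Chain via Halcyon Group plc → Fairlane Logistics SA → Northgate Foods Inc. (R3): 84% × 73% × 83% × 31% = 15.777636% of Oakhollow Ventures LLC.
Direct interest in Oakhollow Ventures LLC: 3%.
Aggregating (R2): 40.848948% + 15.777636% + 3% = 59.626584%.

59.626584%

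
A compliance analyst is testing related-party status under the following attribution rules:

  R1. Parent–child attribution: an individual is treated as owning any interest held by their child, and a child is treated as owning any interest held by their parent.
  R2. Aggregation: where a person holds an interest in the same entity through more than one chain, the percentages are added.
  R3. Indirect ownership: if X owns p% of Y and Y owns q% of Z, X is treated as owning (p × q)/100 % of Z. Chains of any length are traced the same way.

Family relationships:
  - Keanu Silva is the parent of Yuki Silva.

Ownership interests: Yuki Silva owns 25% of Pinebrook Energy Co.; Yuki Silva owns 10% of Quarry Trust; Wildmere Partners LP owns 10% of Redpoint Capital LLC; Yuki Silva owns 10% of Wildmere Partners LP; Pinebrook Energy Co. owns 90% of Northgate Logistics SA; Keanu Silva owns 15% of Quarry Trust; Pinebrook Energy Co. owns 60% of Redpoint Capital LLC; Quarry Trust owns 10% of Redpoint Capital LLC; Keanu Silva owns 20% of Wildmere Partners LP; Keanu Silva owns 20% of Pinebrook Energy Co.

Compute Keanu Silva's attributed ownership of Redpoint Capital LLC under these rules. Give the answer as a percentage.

32.5%

By parent–child attribution (R1), Keanu Silva is treated as also owning Yuki Silva's interest in Pinebrook Energy Co, giving 20% + 25% = 45%.
By parent–child attribution (R1), Keanu Silva is treated as also owning Yuki Silva's interest in Wildmere Partners LP, giving 20% + 10% = 30%.
By parent–child attribution (R1), Keanu Silva is treated as also owning Yuki Silva's interest in Quarry Trust, giving 15% + 10% = 25%.
Chain via Pinebrook Energy Co. (R3): 45% × 60% = 27% of Redpoint Capital LLC.
Chain via Wildmere Partners LP (R3): 30% × 10% = 3% of Redpoint Capital LLC.
Chain via Quarry Trust (R3): 25% × 10% = 2.5% of Redpoint Capital LLC.
Aggregating (R2): 27% + 3% + 2.5% = 32.5%.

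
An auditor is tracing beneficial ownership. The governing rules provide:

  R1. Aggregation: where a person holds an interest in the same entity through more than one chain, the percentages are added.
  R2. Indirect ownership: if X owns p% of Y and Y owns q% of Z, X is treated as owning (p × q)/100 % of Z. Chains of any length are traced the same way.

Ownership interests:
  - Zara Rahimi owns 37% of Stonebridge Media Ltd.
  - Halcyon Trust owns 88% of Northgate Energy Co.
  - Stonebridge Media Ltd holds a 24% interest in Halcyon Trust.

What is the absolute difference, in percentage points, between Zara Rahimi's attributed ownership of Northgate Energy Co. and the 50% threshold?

Chain via Stonebridge Media Ltd → Halcyon Trust (R2): 37% × 24% × 88% = 7.8144% of Northgate Energy Co.
7.8144% falls short of the 50% threshold by 42.1856 percentage points.

42.1856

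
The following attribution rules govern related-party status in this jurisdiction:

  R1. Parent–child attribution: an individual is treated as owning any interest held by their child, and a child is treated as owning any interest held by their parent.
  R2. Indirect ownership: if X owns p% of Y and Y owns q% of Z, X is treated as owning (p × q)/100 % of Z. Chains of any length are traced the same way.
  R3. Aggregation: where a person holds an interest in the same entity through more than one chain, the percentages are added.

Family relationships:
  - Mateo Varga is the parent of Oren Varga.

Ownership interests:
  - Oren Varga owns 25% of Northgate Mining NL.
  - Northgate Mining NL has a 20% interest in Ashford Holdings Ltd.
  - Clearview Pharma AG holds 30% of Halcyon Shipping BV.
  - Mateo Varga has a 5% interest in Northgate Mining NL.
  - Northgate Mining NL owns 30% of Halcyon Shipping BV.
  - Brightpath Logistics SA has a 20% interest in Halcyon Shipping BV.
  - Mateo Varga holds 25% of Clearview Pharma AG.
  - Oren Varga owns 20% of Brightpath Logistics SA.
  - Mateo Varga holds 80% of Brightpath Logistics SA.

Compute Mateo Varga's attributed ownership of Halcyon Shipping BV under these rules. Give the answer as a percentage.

By parent–child attribution (R1), Mateo Varga is treated as also owning Oren Varga's interest in Northgate Mining NL, giving 5% + 25% = 30%.
By parent–child attribution (R1), Mateo Varga is treated as also owning Oren Varga's interest in Brightpath Logistics SA, giving 80% + 20% = 100%.
Chain via Clearview Pharma AG (R2): 25% × 30% = 7.5% of Halcyon Shipping BV.
Chain via Northgate Mining NL (R2): 30% × 30% = 9% of Halcyon Shipping BV.
Chain via Brightpath Logistics SA (R2): 100% × 20% = 20% of Halcyon Shipping BV.
Aggregating (R3): 7.5% + 9% + 20% = 36.5%.

36.5%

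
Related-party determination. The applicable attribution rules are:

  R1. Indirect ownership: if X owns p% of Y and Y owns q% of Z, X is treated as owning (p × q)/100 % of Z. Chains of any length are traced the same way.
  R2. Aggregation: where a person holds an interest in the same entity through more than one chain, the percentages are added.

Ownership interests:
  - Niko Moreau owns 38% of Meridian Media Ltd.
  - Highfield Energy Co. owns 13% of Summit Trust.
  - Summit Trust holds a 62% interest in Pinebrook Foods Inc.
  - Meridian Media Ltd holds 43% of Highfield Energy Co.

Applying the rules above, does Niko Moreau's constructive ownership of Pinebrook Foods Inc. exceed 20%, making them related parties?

No

Chain via Meridian Media Ltd → Highfield Energy Co. → Summit Trust (R1): 38% × 43% × 13% × 62% = 1.317004% of Pinebrook Foods Inc.
1.317004% does not exceed the 20% threshold, so Niko is not a related party to Pinebrook Foods Inc.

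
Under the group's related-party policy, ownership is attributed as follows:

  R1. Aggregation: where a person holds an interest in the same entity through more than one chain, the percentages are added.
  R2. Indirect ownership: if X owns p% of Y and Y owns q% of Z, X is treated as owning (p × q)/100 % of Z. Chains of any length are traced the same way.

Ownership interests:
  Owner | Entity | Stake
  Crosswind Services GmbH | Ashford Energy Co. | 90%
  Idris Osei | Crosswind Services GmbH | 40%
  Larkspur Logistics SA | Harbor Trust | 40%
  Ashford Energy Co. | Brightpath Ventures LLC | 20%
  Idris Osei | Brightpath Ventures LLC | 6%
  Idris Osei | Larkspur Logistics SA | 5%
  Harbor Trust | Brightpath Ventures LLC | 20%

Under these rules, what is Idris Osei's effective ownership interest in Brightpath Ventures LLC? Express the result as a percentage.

Chain via Crosswind Services GmbH → Ashford Energy Co. (R2): 40% × 90% × 20% = 7.2% of Brightpath Ventures LLC.
Chain via Larkspur Logistics SA → Harbor Trust (R2): 5% × 40% × 20% = 0.4% of Brightpath Ventures LLC.
Direct interest in Brightpath Ventures LLC: 6%.
Aggregating (R1): 7.2% + 0.4% + 6% = 13.6%.

13.6%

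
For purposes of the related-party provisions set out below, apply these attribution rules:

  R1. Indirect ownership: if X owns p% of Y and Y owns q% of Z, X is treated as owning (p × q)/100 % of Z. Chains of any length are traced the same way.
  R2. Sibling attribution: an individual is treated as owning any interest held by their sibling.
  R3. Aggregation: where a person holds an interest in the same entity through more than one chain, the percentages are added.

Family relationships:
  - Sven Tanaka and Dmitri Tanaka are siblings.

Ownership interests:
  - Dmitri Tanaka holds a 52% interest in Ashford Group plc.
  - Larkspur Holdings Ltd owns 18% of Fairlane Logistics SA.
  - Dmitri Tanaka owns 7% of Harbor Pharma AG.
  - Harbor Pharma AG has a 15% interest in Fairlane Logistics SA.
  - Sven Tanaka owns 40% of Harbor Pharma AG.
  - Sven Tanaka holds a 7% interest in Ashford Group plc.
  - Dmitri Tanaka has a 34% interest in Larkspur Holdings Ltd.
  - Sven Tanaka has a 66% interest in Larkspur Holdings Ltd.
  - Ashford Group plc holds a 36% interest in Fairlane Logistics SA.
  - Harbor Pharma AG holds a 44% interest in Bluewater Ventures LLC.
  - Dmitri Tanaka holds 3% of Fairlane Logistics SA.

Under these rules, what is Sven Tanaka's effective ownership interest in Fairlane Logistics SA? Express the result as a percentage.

49.29%

By sibling attribution (R2), Sven Tanaka is treated as also owning Dmitri Tanaka's interest in Larkspur Holdings Ltd, giving 66% + 34% = 100%.
By sibling attribution (R2), Sven Tanaka is treated as also owning Dmitri Tanaka's interest in Ashford Group plc, giving 7% + 52% = 59%.
By sibling attribution (R2), Sven Tanaka is treated as also owning Dmitri Tanaka's interest in Harbor Pharma AG, giving 40% + 7% = 47%.
By sibling attribution (R2), Sven Tanaka is treated as owning Dmitri Tanaka's 3% interest in Fairlane Logistics SA.
Chain via Larkspur Holdings Ltd (R1): 100% × 18% = 18% of Fairlane Logistics SA.
Chain via Ashford Group plc (R1): 59% × 36% = 21.24% of Fairlane Logistics SA.
Chain via Harbor Pharma AG (R1): 47% × 15% = 7.05% of Fairlane Logistics SA.
Direct interest in Fairlane Logistics SA: 3%.
Aggregating (R3): 18% + 21.24% + 7.05% + 3% = 49.29%.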